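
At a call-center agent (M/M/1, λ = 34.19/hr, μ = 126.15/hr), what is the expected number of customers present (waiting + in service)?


ρ = λ/μ = 34.19/126.15 = 0.2710
L = ρ/(1−ρ) = 0.2710/(1 − 0.2710) = 0.2710/0.7290 = 0.3718

Final: 0.3718


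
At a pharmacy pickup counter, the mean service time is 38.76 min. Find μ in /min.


μ = 1/(service time) in consistent units.
1 minute = 1 min, so μ = 1/38.76 = 0.02580 per minute

Final: 0.02580 /min


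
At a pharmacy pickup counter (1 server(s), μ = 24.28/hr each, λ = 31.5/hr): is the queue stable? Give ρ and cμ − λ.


Total capacity cμ = 1·24.28 = 24.28/hr
ρ = λ/(cμ) = 31.5/24.28 = 1.2974
Stable ⇔ ρ < 1: NO
Spare capacity = cμ − λ = 24.28 − 31.5 = -7.22/hr

Final: ρ = 1.2974; unstable; margin = -7.22/hr


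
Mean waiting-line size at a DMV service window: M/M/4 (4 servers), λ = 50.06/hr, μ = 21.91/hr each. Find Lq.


a = λ/μ = 2.2848; ρ = a/4 = 0.5712
P₀ = 0.094958
Lq = P₀·a^c·ρ / (c!·(1−ρ)²) = 0.094958·27.25172·0.5712/(24·0.18387)
= 0.33496

Final: 0.33496


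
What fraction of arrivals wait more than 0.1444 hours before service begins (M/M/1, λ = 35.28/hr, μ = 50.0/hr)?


ρ = 35.28/50.0 = 0.7056
P(Wq > t) = ρ·e^{−(μ−λ)t} = 0.7056·e^{−2.1256}
= 0.7056·0.119365 = 0.084224

Final: 0.084224


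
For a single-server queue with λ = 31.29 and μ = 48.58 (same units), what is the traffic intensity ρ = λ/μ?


ρ = λ/μ = 31.29/48.58 = 0.6441

Final: 0.6441


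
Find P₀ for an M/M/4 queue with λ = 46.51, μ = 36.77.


a = λ/μ = 46.51/36.77 = 1.2649; ρ = a/c = 0.3162
Σ_{k=0}^{3} a^k/k! (terms k=0..3) = 1.00000 + 1.26489 + 0.79997 + 0.33729 = 3.40216
Tail: a^4/(4!(1−ρ)) = 2.55983/(24·0.6838) = 0.15599
P₀ = 1/(3.40216 + 0.15599) = 1/3.55814 = 0.281046

Final: 0.281046


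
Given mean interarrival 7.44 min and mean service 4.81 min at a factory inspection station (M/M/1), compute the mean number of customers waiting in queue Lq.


λ = 60/7.44 = 8.0645 /hr
μ = 60/4.81 = 12.4740 /hr
ρ = λ/μ = 8.0645/12.4740 = 0.6465
Lq = ρ²/(1−ρ) = 0.4180/0.3535 = 1.1824

Final: 1.1824


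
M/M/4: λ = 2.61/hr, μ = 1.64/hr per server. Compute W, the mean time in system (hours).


a = 1.5915; ρ = 0.3979; P₀ = 0.201064
Lq = P₀·a^c·ρ/(c!(1−ρ)²) = 0.05897
Wq = Lq/λ = 0.05897/2.61 = 0.02260 hr
W = Wq + 1/μ = 0.02260 + 0.60976 = 0.63235 hr

Final: 0.63235 hr


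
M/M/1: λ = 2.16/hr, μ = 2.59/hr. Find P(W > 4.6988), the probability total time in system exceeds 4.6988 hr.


W ~ Exponential(μ−λ) for M/M/1.
μ − λ = 2.59 − 2.16 = 0.4300
P(W > t) = e^{−(μ−λ)t} = e^{−2.0205} = 0.132591

Final: 0.132591


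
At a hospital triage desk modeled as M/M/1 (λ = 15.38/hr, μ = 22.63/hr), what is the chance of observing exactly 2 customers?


ρ = 15.38/22.63 = 0.6796
P_n = (1−ρ)·ρ^n = (1 − 0.6796)·0.6796^2 = 0.3204·0.461895 = 0.147978

Final: 0.147978


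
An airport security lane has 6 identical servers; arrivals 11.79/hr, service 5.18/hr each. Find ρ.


ρ = λ/(cμ) = 11.79/(6·5.18) = 11.79/31.08 = 0.3793

Final: 0.3793


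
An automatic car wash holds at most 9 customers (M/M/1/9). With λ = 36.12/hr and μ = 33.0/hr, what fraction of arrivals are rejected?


ρ = λ/μ = 36.12/33.0 = 1.0945
P_K = (1−ρ)ρ^K/(1−ρ^(K+1)) = (-0.09455·2.254780)/(1 − 2.467959)
= -0.213179/-1.467959 = 0.145221

Final: 0.145221


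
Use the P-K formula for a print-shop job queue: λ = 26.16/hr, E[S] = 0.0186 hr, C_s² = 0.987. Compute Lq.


ρ = λ·E[S] = 26.16·0.0186 = 0.4866
Lq = ρ²(1+C_s²)/(2(1−ρ)) = 0.2368·(1+0.987)/(2·0.5134)
= 0.2368·1.9870/1.0268 = 0.45813

Final: 0.45813


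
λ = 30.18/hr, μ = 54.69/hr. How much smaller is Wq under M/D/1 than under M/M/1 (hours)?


ρ = 30.18/54.69 = 0.5518
Wq(M/M/1) = ρ/(μ−λ) = 0.5518/24.51 = 0.02251 hr
Wq(M/D/1) = ρ/(2(μ−λ)) = 0.01126 hr
Savings = 0.02251 − 0.01126 = 0.01126 hr

Final: 0.01126 hr


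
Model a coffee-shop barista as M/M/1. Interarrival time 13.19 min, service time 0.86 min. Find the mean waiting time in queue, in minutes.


λ = 60/13.19 = 4.5489 /hr
μ = 60/0.86 = 69.7674 /hr
ρ = λ/μ = 4.5489/69.7674 = 0.06520
Wq = ρ/(μ−λ) = 0.06520/(69.7674−4.5489) = 0.0009997 hr
In minutes: 0.0009997·60 = 0.05998 min

Final: 0.05998 min


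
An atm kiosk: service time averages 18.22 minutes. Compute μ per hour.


μ = 1/(service time) in consistent units.
1 hour = 60 min, so μ = 60/18.22 = 3.2931 per hour

Final: 3.2931 /hr


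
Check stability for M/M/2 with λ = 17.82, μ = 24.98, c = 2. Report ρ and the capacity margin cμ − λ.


Total capacity cμ = 2·24.98 = 49.96/hr
ρ = λ/(cμ) = 17.82/49.96 = 0.3567
Stable ⇔ ρ < 1: YES
Spare capacity = cμ − λ = 49.96 − 17.82 = 32.14/hr

Final: ρ = 0.3567; stable; margin = 32.14/hr


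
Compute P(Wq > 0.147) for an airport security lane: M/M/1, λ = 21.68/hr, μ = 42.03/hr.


ρ = 21.68/42.03 = 0.5158
P(Wq > t) = ρ·e^{−(μ−λ)t} = 0.5158·e^{−2.9914}
= 0.5158·0.050215 = 0.025902

Final: 0.025902


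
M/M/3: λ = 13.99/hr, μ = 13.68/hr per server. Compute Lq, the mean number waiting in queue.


a = λ/μ = 1.0227; ρ = a/3 = 0.3409
P₀ = 0.355110
Lq = P₀·a^c·ρ / (c!·(1−ρ)²) = 0.355110·1.06953·0.3409/(6·0.43443)
= 0.04967

Final: 0.04967


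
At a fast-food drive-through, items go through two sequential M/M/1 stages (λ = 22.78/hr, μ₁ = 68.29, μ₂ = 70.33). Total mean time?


Each node sees arrival rate λ = 22.78/hr (tandem ⇒ throughput preserved).
W₁ = 1/(μ₁−λ) = 1/(68.29−22.78) = 0.02197 hr
W₂ = 1/(μ₂−λ) = 1/(70.33−22.78) = 0.02103 hr
W_total = W₁ + W₂ = 0.02197 + 0.02103 = 0.04300 hr

Final: 0.04300 hr


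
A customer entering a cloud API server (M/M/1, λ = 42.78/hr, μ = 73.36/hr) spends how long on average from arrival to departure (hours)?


W = 1/(μ−λ) = 1/(73.36 − 42.78) = 1/30.58 = 0.03270 hr

Final: 0.03270 hr


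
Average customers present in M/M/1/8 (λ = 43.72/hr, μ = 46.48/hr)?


ρ = 43.72/46.48 = 0.9406
L = ρ[1 − (K+1)ρ^K + Kρ^(K+1)] / [(1−ρ)(1−ρ^(K+1))]
Numerator: 0.9406·(1 − 9·0.612791 + 8·0.576403) = 0.090400
Denominator: (0.05938)·(0.423597) = 0.025153
L = 0.090400/0.025153 = 3.5940

Final: 3.5940


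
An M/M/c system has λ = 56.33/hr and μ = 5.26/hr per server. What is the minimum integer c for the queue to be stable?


Stability requires cμ > λ ⇔ c > λ/μ.
λ/μ = 56.33/5.26 = 10.7091
Minimum integer c = ⌊10.7091⌋ + 1 = 11
Check: 11·5.26 = 57.86 > 56.33, while 10·5.26 = 52.60 ≤ 56.33

Final: 11 servers


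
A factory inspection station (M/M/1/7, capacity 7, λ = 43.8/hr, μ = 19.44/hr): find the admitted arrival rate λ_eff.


ρ = 2.2531; P_K = (1−ρ)ρ^7/(1−ρ^8) = 0.557003
λ_eff = λ(1 − P_K) = 43.8·(1 − 0.557003) = 43.8·0.442997 = 19.4033 /hr

Final: 19.4033 /hr


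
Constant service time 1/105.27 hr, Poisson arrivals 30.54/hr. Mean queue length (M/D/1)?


ρ = 30.54/105.27 = 0.2901
M/D/1: Lq = ρ²/(2(1−ρ)) = 0.08416/(2·0.7099) = 0.05928

Final: 0.05928


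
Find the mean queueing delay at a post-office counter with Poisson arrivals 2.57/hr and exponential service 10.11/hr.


ρ = 2.57/10.11 = 0.2542
Wq = ρ/(μ−λ) = 0.2542/(10.11 − 2.57) = 0.2542/7.54 = 0.03371 hr

Final: 0.03371 hr


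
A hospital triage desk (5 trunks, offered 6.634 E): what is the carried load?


B(5,6.634) = 0.402425 (Erlang-B)
Carried load = a(1 − B) = 6.634·(1 − 0.402425) = 6.634·0.597575 = 3.9643 E

Final: 3.9643 Erlangs


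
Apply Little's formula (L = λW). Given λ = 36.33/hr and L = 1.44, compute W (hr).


W = L/λ = 1.44/36.33 = 0.03964 hr

Final: 0.03964 hr


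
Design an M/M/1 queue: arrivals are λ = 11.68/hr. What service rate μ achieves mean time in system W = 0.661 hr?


W = 1/(μ−λ) ⇒ μ − λ = 1/W = 1/0.661 = 1.5129
μ = λ + 1/W = 11.68 + 1.5129 = 13.1929 per hr

Final: 13.1929 /hr


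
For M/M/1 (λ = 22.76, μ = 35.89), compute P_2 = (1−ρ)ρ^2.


ρ = 22.76/35.89 = 0.6342
P_n = (1−ρ)·ρ^n = (1 − 0.6342)·0.6342^2 = 0.3658·0.402159 = 0.147126

Final: 0.147126


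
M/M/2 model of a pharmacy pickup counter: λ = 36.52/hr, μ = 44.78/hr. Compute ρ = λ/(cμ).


ρ = λ/(cμ) = 36.52/(2·44.78) = 36.52/89.56 = 0.4078

Final: 0.4078


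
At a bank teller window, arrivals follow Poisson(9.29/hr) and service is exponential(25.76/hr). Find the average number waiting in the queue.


ρ = 9.29/25.76 = 0.3606
Lq = ρ²/(1−ρ) = 0.1301/0.6394 = 0.2034

Final: 0.2034


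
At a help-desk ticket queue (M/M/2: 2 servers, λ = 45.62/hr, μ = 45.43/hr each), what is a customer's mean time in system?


a = 1.0042; ρ = 0.5021; P₀ = 0.331477
Lq = P₀·a^c·ρ/(c!(1−ρ)²) = 0.33848
Wq = Lq/λ = 0.33848/45.62 = 0.007420 hr
W = Wq + 1/μ = 0.007420 + 0.02201 = 0.02943 hr

Final: 0.02943 hr


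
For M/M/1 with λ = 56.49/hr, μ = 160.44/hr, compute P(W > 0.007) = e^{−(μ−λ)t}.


W ~ Exponential(μ−λ) for M/M/1.
μ − λ = 160.44 − 56.49 = 103.9500
P(W > t) = e^{−(μ−λ)t} = e^{−0.7276} = 0.483043

Final: 0.483043


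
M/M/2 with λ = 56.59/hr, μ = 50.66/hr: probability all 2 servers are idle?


a = λ/μ = 56.59/50.66 = 1.1171; ρ = a/c = 0.5585
Σ_{k=0}^{1} a^k/k! (terms k=0..1) = 1.00000 + 1.11705 = 2.11705
Tail: a^2/(2!(1−ρ)) = 1.24781/(2·0.4415) = 1.41324
P₀ = 1/(2.11705 + 1.41324) = 1/3.53029 = 0.283263

Final: 0.283263


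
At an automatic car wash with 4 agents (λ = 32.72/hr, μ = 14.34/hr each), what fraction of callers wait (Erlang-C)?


a = λ/μ = 2.2817; ρ = a/4 = 0.5704
P₀ = 0.095293 (from M/M/c formula)
C(c,a) = [a^c/(c!(1−ρ))]·P₀ = [27.10545/(24·0.4296)]·0.095293
= 2.62914·0.095293 = 0.250540

Final: 0.250540


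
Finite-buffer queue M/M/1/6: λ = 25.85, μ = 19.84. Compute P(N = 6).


ρ = λ/μ = 25.85/19.84 = 1.3029
P_K = (1−ρ)ρ^K/(1−ρ^(K+1)) = (-0.3029·4.892302)/(1 − 6.374295)
= -1.481993/-5.374295 = 0.275756

Final: 0.275756


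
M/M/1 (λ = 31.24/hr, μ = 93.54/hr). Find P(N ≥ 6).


ρ = 31.24/93.54 = 0.3340
P(N ≥ n) = ρ^n = 0.3340^6 = 0.001388

Final: 0.001388


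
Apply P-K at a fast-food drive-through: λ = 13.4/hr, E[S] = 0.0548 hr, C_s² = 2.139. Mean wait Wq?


ρ = λ·E[S] = 13.4·0.0548 = 0.7343
E[S²] = E[S]²(1+C_s²) = 0.0548²·(1+2.139) = 0.009427
Wq = λ·E[S²]/(2(1−ρ)) = 13.4·0.009427/(2·0.2657) = 0.23772 hr

Final: 0.23772 hr


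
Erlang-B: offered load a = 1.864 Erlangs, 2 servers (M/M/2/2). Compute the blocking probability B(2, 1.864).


B(c,a) = (a^c/c!) / Σ_{k=0}^{c} a^k/k!
a^2/2! = 1.737248
Σ terms (k=0..2): 1.00000 + 1.86400 + 1.73725 = 4.601248
B = 1.737248/4.601248 = 0.377560

Final: 0.377560


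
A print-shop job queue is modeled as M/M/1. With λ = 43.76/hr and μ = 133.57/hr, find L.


ρ = λ/μ = 43.76/133.57 = 0.3276
L = ρ/(1−ρ) = 0.3276/(1 − 0.3276) = 0.3276/0.6724 = 0.4873

Final: 0.4873


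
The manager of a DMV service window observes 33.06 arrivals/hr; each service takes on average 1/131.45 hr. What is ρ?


ρ = λ/μ = 33.06/131.45 = 0.2515

Final: 0.2515


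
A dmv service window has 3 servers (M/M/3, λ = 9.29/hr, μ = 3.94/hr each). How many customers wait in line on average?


a = λ/μ = 2.3579; ρ = a/3 = 0.7860
P₀ = 0.061182
Lq = P₀·a^c·ρ / (c!·(1−ρ)²) = 0.061182·13.10867·0.7860/(6·0.04581)
= 2.29309

Final: 2.29309


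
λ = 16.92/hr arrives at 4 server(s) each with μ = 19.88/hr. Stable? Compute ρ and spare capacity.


Total capacity cμ = 4·19.88 = 79.52/hr
ρ = λ/(cμ) = 16.92/79.52 = 0.2128
Stable ⇔ ρ < 1: YES
Spare capacity = cμ − λ = 79.52 − 16.92 = 62.60/hr

Final: ρ = 0.2128; stable; margin = 62.60/hr


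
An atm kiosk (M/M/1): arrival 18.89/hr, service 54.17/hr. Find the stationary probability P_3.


ρ = 18.89/54.17 = 0.3487
P_n = (1−ρ)·ρ^n = (1 − 0.3487)·0.3487^3 = 0.6513·0.042405 = 0.027618

Final: 0.027618


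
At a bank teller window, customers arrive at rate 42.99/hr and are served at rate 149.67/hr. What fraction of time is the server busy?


ρ = λ/μ = 42.99/149.67 = 0.2872

Final: 0.2872


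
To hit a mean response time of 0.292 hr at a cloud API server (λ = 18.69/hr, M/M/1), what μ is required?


W = 1/(μ−λ) ⇒ μ − λ = 1/W = 1/0.292 = 3.4247
μ = λ + 1/W = 18.69 + 3.4247 = 22.1147 per hr

Final: 22.1147 /hr


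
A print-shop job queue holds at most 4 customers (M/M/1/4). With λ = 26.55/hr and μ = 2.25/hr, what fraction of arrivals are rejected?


ρ = λ/μ = 26.55/2.25 = 11.8000
P_K = (1−ρ)ρ^K/(1−ρ^(K+1)) = (-10.8000·19387.777600)/(1 − 228775.775680)
= -209387.998080/-228774.775680 = 0.915258

Final: 0.915258


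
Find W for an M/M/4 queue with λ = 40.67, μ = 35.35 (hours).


a = 1.1505; ρ = 0.2876; P₀ = 0.315597
Lq = P₀·a^c·ρ/(c!(1−ρ)²) = 0.01306
Wq = Lq/λ = 0.01306/40.67 = 0.0003211 hr
W = Wq + 1/μ = 0.0003211 + 0.02829 = 0.02861 hr

Final: 0.02861 hr


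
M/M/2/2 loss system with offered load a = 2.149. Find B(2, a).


B(c,a) = (a^c/c!) / Σ_{k=0}^{c} a^k/k!
a^2/2! = 2.309101
Σ terms (k=0..2): 1.00000 + 2.14900 + 2.30910 = 5.458101
B = 2.309101/5.458101 = 0.423059

Final: 0.423059


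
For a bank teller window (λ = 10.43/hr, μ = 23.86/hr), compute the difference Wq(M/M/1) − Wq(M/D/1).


ρ = 10.43/23.86 = 0.4371
Wq(M/M/1) = ρ/(μ−λ) = 0.4371/13.43 = 0.03255 hr
Wq(M/D/1) = ρ/(2(μ−λ)) = 0.01627 hr
Savings = 0.03255 − 0.01627 = 0.01627 hr

Final: 0.01627 hr


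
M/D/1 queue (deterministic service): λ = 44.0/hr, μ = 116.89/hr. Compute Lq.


ρ = 44.0/116.89 = 0.3764
M/D/1: Lq = ρ²/(2(1−ρ)) = 0.1417/(2·0.6236) = 0.11361

Final: 0.11361


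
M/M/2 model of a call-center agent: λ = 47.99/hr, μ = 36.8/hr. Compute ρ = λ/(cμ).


ρ = λ/(cμ) = 47.99/(2·36.8) = 47.99/73.60 = 0.6520

Final: 0.6520


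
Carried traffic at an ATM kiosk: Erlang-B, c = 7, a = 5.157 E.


B(7,5.157) = 0.130441 (Erlang-B)
Carried load = a(1 − B) = 5.157·(1 − 0.130441) = 5.157·0.869559 = 4.4843 E

Final: 4.4843 Erlangs


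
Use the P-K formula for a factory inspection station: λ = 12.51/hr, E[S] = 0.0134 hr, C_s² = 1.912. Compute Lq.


ρ = λ·E[S] = 12.51·0.0134 = 0.1676
Lq = ρ²(1+C_s²)/(2(1−ρ)) = 0.02810·(1+1.912)/(2·0.8324)
= 0.02810·2.9120/1.6647 = 0.04916

Final: 0.04916


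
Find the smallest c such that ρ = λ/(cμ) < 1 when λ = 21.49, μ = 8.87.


Stability requires cμ > λ ⇔ c > λ/μ.
λ/μ = 21.49/8.87 = 2.4228
Minimum integer c = ⌊2.4228⌋ + 1 = 3
Check: 3·8.87 = 26.61 > 21.49, while 2·8.87 = 17.74 ≤ 21.49

Final: 3 servers


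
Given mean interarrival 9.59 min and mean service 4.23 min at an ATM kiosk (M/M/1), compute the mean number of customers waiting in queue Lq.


λ = 60/9.59 = 6.2565 /hr
μ = 60/4.23 = 14.1844 /hr
ρ = λ/μ = 6.2565/14.1844 = 0.4411
Lq = ρ²/(1−ρ) = 0.1946/0.5589 = 0.3481

Final: 0.3481


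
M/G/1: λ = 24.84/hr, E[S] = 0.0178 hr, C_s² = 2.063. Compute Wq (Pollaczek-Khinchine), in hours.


ρ = λ·E[S] = 24.84·0.0178 = 0.4422
E[S²] = E[S]²(1+C_s²) = 0.0178²·(1+2.063) = 0.0009705
Wq = λ·E[S²]/(2(1−ρ)) = 24.84·0.0009705/(2·0.5578) = 0.02161 hr

Final: 0.02161 hr


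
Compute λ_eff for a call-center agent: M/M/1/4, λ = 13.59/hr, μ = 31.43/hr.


ρ = 0.4324; P_K = (1−ρ)ρ^4/(1−ρ^5) = 0.020145
λ_eff = λ(1 − P_K) = 13.59·(1 − 0.020145) = 13.59·0.979855 = 13.3162 /hr

Final: 13.3162 /hr


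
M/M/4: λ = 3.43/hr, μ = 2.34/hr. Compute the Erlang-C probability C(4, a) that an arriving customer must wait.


a = λ/μ = 1.4658; ρ = a/4 = 0.3665
P₀ = 0.228904 (from M/M/c formula)
C(c,a) = [a^c/(c!(1−ρ))]·P₀ = [4.61650/(24·0.6335)]·0.228904
= 0.30361·0.228904 = 0.069499

Final: 0.069499


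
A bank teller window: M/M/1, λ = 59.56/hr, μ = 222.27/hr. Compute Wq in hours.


ρ = 59.56/222.27 = 0.2680
Wq = ρ/(μ−λ) = 0.2680/(222.27 − 59.56) = 0.2680/162.71 = 0.001647 hr

Final: 0.001647 hr


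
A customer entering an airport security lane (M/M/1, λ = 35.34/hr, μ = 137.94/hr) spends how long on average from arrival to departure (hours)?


W = 1/(μ−λ) = 1/(137.94 − 35.34) = 1/102.60 = 0.009747 hr

Final: 0.009747 hr


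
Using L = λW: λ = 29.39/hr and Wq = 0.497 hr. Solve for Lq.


Lq = λWq = 29.39·0.497 = 14.6068

Final: 14.6068


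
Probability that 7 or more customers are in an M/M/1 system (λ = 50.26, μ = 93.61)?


ρ = 50.26/93.61 = 0.5369
P(N ≥ n) = ρ^n = 0.5369^7 = 0.012862

Final: 0.012862


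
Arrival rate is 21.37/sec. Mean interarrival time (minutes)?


Mean interarrival time = 1/λ = 1/21.37 second = 0.04679 second
In minutes: 0.04679 × 0.0166667 = 0.0007799 min

Final: 0.0007799 min


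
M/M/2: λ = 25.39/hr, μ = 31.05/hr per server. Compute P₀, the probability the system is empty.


a = λ/μ = 25.39/31.05 = 0.8177; ρ = a/c = 0.4089
Σ_{k=0}^{1} a^k/k! (terms k=0..1) = 1.00000 + 0.81771 = 1.81771
Tail: a^2/(2!(1−ρ)) = 0.66866/(2·0.5911) = 0.56556
P₀ = 1/(1.81771 + 0.56556) = 1/2.38327 = 0.419591

Final: 0.419591


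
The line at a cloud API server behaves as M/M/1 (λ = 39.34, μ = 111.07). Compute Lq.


ρ = 39.34/111.07 = 0.3542
Lq = ρ²/(1−ρ) = 0.1255/0.6458 = 0.1943

Final: 0.1943


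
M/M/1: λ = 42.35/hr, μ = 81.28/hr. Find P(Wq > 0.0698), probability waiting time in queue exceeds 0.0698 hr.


ρ = 42.35/81.28 = 0.5210
P(Wq > t) = ρ·e^{−(μ−λ)t} = 0.5210·e^{−2.7173}
= 0.5210·0.066052 = 0.034416

Final: 0.034416


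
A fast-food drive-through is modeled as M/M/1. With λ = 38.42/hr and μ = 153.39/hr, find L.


ρ = λ/μ = 38.42/153.39 = 0.2505
L = ρ/(1−ρ) = 0.2505/(1 − 0.2505) = 0.2505/0.7495 = 0.3342

Final: 0.3342


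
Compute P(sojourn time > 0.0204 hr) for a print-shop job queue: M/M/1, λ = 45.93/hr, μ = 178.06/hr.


W ~ Exponential(μ−λ) for M/M/1.
μ − λ = 178.06 − 45.93 = 132.1300
P(W > t) = e^{−(μ−λ)t} = e^{−2.6955} = 0.067512

Final: 0.067512


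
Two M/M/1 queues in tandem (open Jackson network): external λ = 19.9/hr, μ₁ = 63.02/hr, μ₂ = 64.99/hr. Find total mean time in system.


Each node sees arrival rate λ = 19.9/hr (tandem ⇒ throughput preserved).
W₁ = 1/(μ₁−λ) = 1/(63.02−19.9) = 0.02319 hr
W₂ = 1/(μ₂−λ) = 1/(64.99−19.9) = 0.02218 hr
W_total = W₁ + W₂ = 0.02319 + 0.02218 = 0.04537 hr

Final: 0.04537 hr


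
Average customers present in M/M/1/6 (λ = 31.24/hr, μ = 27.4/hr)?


ρ = 31.24/27.4 = 1.1401
L = ρ[1 − (K+1)ρ^K + Kρ^(K+1)] / [(1−ρ)(1−ρ^(K+1))]
Numerator: 1.1401·(1 − 7·2.196660 + 6·2.504513) = 0.741618
Denominator: (-0.1401)·(-1.504513) = 0.210851
L = 0.741618/0.210851 = 3.5173

Final: 3.5173


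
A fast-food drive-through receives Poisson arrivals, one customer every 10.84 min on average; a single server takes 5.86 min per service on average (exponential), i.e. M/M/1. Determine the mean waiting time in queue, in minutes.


λ = 60/10.84 = 5.5351 /hr
μ = 60/5.86 = 10.2389 /hr
ρ = λ/μ = 5.5351/10.2389 = 0.5406
Wq = ρ/(μ−λ) = 0.5406/(10.2389−5.5351) = 0.11493 hr
In minutes: 0.11493·60 = 6.896 min

Final: 6.896 min


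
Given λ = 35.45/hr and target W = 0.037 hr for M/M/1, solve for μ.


W = 1/(μ−λ) ⇒ μ − λ = 1/W = 1/0.037 = 27.0270
μ = λ + 1/W = 35.45 + 27.0270 = 62.4770 per hr

Final: 62.4770 /hr


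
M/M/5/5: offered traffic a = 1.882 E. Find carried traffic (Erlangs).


B(5,1.882) = 0.030347 (Erlang-B)
Carried load = a(1 − B) = 1.882·(1 − 0.030347) = 1.882·0.969653 = 1.8249 E

Final: 1.8249 Erlangs


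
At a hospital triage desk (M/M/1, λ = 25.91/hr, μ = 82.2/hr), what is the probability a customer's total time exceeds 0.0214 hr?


W ~ Exponential(μ−λ) for M/M/1.
μ − λ = 82.2 − 25.91 = 56.2900
P(W > t) = e^{−(μ−λ)t} = e^{−1.2046} = 0.299810

Final: 0.299810


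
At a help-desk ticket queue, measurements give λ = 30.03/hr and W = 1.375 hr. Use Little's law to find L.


L = λW = 30.03·1.375 = 41.2913

Final: 41.2913


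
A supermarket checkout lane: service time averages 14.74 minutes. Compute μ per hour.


μ = 1/(service time) in consistent units.
1 hour = 60 min, so μ = 60/14.74 = 4.0706 per hour

Final: 4.0706 /hr


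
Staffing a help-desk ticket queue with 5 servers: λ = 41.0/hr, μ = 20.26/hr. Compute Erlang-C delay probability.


a = λ/μ = 2.0237; ρ = a/5 = 0.4047
P₀ = 0.131120 (from M/M/c formula)
C(c,a) = [a^c/(c!(1−ρ))]·P₀ = [33.94080/(120·0.5953)]·0.131120
= 0.47515·0.131120 = 0.062302

Final: 0.062302


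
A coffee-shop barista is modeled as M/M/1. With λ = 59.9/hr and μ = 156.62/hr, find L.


ρ = λ/μ = 59.9/156.62 = 0.3825
L = ρ/(1−ρ) = 0.3825/(1 − 0.3825) = 0.3825/0.6175 = 0.6193

Final: 0.6193


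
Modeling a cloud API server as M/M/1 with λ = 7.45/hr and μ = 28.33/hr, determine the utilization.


ρ = λ/μ = 7.45/28.33 = 0.2630

Final: 0.2630


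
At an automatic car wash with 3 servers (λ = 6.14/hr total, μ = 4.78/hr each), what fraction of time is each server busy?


ρ = λ/(cμ) = 6.14/(3·4.78) = 6.14/14.34 = 0.4282

Final: 0.4282


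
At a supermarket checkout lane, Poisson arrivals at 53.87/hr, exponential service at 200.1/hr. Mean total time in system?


W = 1/(μ−λ) = 1/(200.1 − 53.87) = 1/146.23 = 0.006839 hr

Final: 0.006839 hr


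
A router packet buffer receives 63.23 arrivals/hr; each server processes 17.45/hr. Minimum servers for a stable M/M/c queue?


Stability requires cμ > λ ⇔ c > λ/μ.
λ/μ = 63.23/17.45 = 3.6235
Minimum integer c = ⌊3.6235⌋ + 1 = 4
Check: 4·17.45 = 69.80 > 63.23, while 3·17.45 = 52.35 ≤ 63.23

Final: 4 servers


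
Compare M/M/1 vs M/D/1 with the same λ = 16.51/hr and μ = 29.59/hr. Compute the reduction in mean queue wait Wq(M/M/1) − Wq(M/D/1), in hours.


ρ = 16.51/29.59 = 0.5580
Wq(M/M/1) = ρ/(μ−λ) = 0.5580/13.08 = 0.04266 hr
Wq(M/D/1) = ρ/(2(μ−λ)) = 0.02133 hr
Savings = 0.04266 − 0.02133 = 0.02133 hr

Final: 0.02133 hr


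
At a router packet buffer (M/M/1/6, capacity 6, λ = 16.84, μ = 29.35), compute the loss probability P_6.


ρ = λ/μ = 16.84/29.35 = 0.5738
P_K = (1−ρ)ρ^K/(1−ρ^(K+1)) = (0.4262·0.035678)/(1 − 0.020471)
= 0.015207/0.979529 = 0.015525

Final: 0.015525


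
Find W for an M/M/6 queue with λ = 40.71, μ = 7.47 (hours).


a = 5.4498; ρ = 0.9083; P₀ = 0.001916
Lq = P₀·a^c·ρ/(c!(1−ρ)²) = 7.53099
Wq = Lq/λ = 7.53099/40.71 = 0.18499 hr
W = Wq + 1/μ = 0.18499 + 0.13387 = 0.31886 hr

Final: 0.31886 hr


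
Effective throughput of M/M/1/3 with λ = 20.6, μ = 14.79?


ρ = 1.3928; P_K = (1−ρ)ρ^3/(1−ρ^4) = 0.384096
λ_eff = λ(1 − P_K) = 20.6·(1 − 0.384096) = 20.6·0.615904 = 12.6876 /hr

Final: 12.6876 /hr


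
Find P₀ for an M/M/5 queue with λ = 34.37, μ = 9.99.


a = λ/μ = 34.37/9.99 = 3.4404; ρ = a/c = 0.6881
Σ_{k=0}^{4} a^k/k! (terms k=0..4) = 1.00000 + 3.44044 + 5.91832 + 6.78720 + 5.83774 = 22.98370
Tail: a^5/(5!(1−ρ)) = 482.02573/(120·0.3119) = 12.87825
P₀ = 1/(22.98370 + 12.87825) = 1/35.86196 = 0.027885

Final: 0.027885


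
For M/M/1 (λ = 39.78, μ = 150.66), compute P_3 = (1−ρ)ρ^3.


ρ = 39.78/150.66 = 0.2640
P_n = (1−ρ)·ρ^n = (1 − 0.2640)·0.2640^3 = 0.7360·0.018408 = 0.013547

Final: 0.013547


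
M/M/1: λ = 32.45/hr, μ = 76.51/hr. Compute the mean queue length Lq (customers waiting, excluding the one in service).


ρ = 32.45/76.51 = 0.4241
Lq = ρ²/(1−ρ) = 0.1799/0.5759 = 0.3124

Final: 0.3124


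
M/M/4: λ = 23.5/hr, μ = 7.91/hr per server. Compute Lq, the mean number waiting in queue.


a = λ/μ = 2.9709; ρ = a/4 = 0.7427
P₀ = 0.039414
Lq = P₀·a^c·ρ / (c!·(1−ρ)²) = 0.039414·77.90503·0.7427/(24·0.06619)
= 1.43568

Final: 1.43568


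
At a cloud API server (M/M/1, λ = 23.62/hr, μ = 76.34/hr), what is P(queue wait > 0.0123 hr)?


ρ = 23.62/76.34 = 0.3094
P(Wq > t) = ρ·e^{−(μ−λ)t} = 0.3094·e^{−0.6485}
= 0.3094·0.522852 = 0.161773

Final: 0.161773


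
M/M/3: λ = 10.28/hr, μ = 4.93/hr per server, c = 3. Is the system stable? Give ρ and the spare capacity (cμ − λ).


Total capacity cμ = 3·4.93 = 14.79/hr
ρ = λ/(cμ) = 10.28/14.79 = 0.6951
Stable ⇔ ρ < 1: YES
Spare capacity = cμ − λ = 14.79 − 10.28 = 4.51/hr

Final: ρ = 0.6951; stable; margin = 4.51/hr


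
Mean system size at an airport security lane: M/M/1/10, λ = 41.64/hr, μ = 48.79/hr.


ρ = 41.64/48.79 = 0.8535
L = ρ[1 − (K+1)ρ^K + Kρ^(K+1)] / [(1−ρ)(1−ρ^(K+1))]
Numerator: 0.8535·(1 − 11·0.205021 + 10·0.174976) = 0.422056
Denominator: (0.1465)·(0.825024) = 0.120904
L = 0.422056/0.120904 = 3.4908

Final: 3.4908


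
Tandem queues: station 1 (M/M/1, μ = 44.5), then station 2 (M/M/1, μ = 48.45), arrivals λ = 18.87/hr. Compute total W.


Each node sees arrival rate λ = 18.87/hr (tandem ⇒ throughput preserved).
W₁ = 1/(μ₁−λ) = 1/(44.5−18.87) = 0.03902 hr
W₂ = 1/(μ₂−λ) = 1/(48.45−18.87) = 0.03381 hr
W_total = W₁ + W₂ = 0.03902 + 0.03381 = 0.07282 hr

Final: 0.07282 hr


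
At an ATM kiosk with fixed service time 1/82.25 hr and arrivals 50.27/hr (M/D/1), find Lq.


ρ = 50.27/82.25 = 0.6112
M/D/1: Lq = ρ²/(2(1−ρ)) = 0.3735/(2·0.3888) = 0.48037

Final: 0.48037


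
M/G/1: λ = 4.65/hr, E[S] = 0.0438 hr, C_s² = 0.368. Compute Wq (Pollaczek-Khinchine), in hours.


ρ = λ·E[S] = 4.65·0.0438 = 0.2037
E[S²] = E[S]²(1+C_s²) = 0.0438²·(1+0.368) = 0.002624
Wq = λ·E[S²]/(2(1−ρ)) = 4.65·0.002624/(2·0.7963) = 0.007662 hr

Final: 0.007662 hr


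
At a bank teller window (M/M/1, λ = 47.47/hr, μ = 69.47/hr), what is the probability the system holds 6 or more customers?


ρ = 47.47/69.47 = 0.6833
P(N ≥ n) = ρ^n = 0.6833^6 = 0.101796

Final: 0.101796


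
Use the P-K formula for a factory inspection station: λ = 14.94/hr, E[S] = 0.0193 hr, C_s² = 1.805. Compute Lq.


ρ = λ·E[S] = 14.94·0.0193 = 0.2883
Lq = ρ²(1+C_s²)/(2(1−ρ)) = 0.08314·(1+1.805)/(2·0.7117)
= 0.08314·2.8050/1.4233 = 0.16385

Final: 0.16385


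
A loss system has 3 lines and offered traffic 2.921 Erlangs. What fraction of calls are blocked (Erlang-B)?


B(c,a) = (a^c/c!) / Σ_{k=0}^{c} a^k/k!
a^3/3! = 4.153779
Σ terms (k=0..3): 1.00000 + 2.92100 + 4.26612 + 4.15378 = 12.340900
B = 4.153779/12.340900 = 0.336586

Final: 0.336586


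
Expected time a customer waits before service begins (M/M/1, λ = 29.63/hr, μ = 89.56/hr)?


ρ = 29.63/89.56 = 0.3308
Wq = ρ/(μ−λ) = 0.3308/(89.56 − 29.63) = 0.3308/59.93 = 0.005520 hr

Final: 0.005520 hr


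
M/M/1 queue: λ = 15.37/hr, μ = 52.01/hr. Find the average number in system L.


ρ = λ/μ = 15.37/52.01 = 0.2955
L = ρ/(1−ρ) = 0.2955/(1 − 0.2955) = 0.2955/0.7045 = 0.4195

Final: 0.4195


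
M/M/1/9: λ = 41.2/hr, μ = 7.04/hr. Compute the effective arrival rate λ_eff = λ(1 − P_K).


ρ = 5.8523; P_K = (1−ρ)ρ^9/(1−ρ^10) = 0.829126
λ_eff = λ(1 − P_K) = 41.2·(1 − 0.829126) = 41.2·0.170874 = 7.0400 /hr

Final: 7.0400 /hr


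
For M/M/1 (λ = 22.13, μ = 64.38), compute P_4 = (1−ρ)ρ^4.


ρ = 22.13/64.38 = 0.3437
P_n = (1−ρ)·ρ^n = (1 − 0.3437)·0.3437^4 = 0.6563·0.013961 = 0.009162

Final: 0.009162


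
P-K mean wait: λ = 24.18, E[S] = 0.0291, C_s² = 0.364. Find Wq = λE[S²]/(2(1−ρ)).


ρ = λ·E[S] = 24.18·0.0291 = 0.7036
E[S²] = E[S]²(1+C_s²) = 0.0291²·(1+0.364) = 0.001155
Wq = λ·E[S²]/(2(1−ρ)) = 24.18·0.001155/(2·0.2964) = 0.04712 hr

Final: 0.04712 hr


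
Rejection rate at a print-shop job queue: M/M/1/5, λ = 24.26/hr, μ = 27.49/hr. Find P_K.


ρ = λ/μ = 24.26/27.49 = 0.8825
P_K = (1−ρ)ρ^K/(1−ρ^(K+1)) = (0.1175·0.535279)/(1 − 0.472385)
= 0.062894/0.527615 = 0.119204

Final: 0.119204


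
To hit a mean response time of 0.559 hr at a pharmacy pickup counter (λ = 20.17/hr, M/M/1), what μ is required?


W = 1/(μ−λ) ⇒ μ − λ = 1/W = 1/0.559 = 1.7889
μ = λ + 1/W = 20.17 + 1.7889 = 21.9589 per hr

Final: 21.9589 /hr


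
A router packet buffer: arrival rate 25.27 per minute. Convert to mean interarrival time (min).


Mean interarrival time = 1/λ = 1/25.27 minute = 0.03957 minute
In minutes: 0.03957 × 1 = 0.03957 min

Final: 0.03957 min


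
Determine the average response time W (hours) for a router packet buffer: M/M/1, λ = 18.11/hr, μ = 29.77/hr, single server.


W = 1/(μ−λ) = 1/(29.77 − 18.11) = 1/11.66 = 0.08576 hr

Final: 0.08576 hr


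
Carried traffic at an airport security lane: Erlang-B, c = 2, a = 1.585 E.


B(2,1.585) = 0.327018 (Erlang-B)
Carried load = a(1 − B) = 1.585·(1 − 0.327018) = 1.585·0.672982 = 1.0667 E

Final: 1.0667 Erlangs


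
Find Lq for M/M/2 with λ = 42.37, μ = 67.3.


a = λ/μ = 0.6296; ρ = a/2 = 0.3148
P₀ = 0.521162
Lq = P₀·a^c·ρ / (c!·(1−ρ)²) = 0.521162·0.39636·0.3148/(2·0.46952)
= 0.06925

Final: 0.06925


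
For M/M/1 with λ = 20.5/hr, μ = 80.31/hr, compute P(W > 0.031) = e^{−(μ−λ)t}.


W ~ Exponential(μ−λ) for M/M/1.
μ − λ = 80.31 − 20.5 = 59.8100
P(W > t) = e^{−(μ−λ)t} = e^{−1.8541} = 0.156592

Final: 0.156592


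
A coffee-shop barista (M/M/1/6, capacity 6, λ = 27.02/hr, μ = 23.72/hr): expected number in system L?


ρ = 27.02/23.72 = 1.1391
L = ρ[1 − (K+1)ρ^K + Kρ^(K+1)] / [(1−ρ)(1−ρ^(K+1))]
Numerator: 1.1391·(1 − 7·2.184862 + 6·2.488826) = 0.727816
Denominator: (-0.1391)·(-1.488826) = 0.207130
L = 0.727816/0.207130 = 3.5138

Final: 3.5138


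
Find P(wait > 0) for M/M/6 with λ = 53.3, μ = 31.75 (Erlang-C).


a = λ/μ = 1.6787; ρ = a/6 = 0.2798
P₀ = 0.186515 (from M/M/c formula)
C(c,a) = [a^c/(c!(1−ρ))]·P₀ = [22.38210/(720·0.7202)]·0.186515
= 0.04316·0.186515 = 0.008050

Final: 0.008050


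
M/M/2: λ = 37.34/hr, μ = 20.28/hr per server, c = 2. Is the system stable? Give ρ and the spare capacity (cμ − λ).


Total capacity cμ = 2·20.28 = 40.56/hr
ρ = λ/(cμ) = 37.34/40.56 = 0.9206
Stable ⇔ ρ < 1: YES
Spare capacity = cμ − λ = 40.56 − 37.34 = 3.22/hr

Final: ρ = 0.9206; stable; margin = 3.22/hr


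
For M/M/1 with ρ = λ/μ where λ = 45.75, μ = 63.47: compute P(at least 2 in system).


ρ = 45.75/63.47 = 0.7208
P(N ≥ n) = ρ^n = 0.7208^2 = 0.519571

Final: 0.519571


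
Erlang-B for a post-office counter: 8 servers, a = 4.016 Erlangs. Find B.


B(c,a) = (a^c/c!) / Σ_{k=0}^{c} a^k/k!
a^8/8! = 1.678144
Σ terms (k=0..8): 1.00000 + 4.01600 + 8.06413 + 10.79518 + 10.83836 + 8.70537 + 5.82679 + 3.34292 + 1.67814 = 54.266892
B = 1.678144/54.266892 = 0.030924

Final: 0.030924


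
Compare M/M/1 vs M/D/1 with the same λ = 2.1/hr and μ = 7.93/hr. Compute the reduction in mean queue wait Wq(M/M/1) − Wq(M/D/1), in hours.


ρ = 2.1/7.93 = 0.2648
Wq(M/M/1) = ρ/(μ−λ) = 0.2648/5.83 = 0.04542 hr
Wq(M/D/1) = ρ/(2(μ−λ)) = 0.02271 hr
Savings = 0.04542 − 0.02271 = 0.02271 hr

Final: 0.02271 hr


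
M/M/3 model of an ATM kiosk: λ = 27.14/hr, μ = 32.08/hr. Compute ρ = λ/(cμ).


ρ = λ/(cμ) = 27.14/(3·32.08) = 27.14/96.24 = 0.2820

Final: 0.2820


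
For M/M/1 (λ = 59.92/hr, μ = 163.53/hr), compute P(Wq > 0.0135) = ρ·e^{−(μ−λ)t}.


ρ = 59.92/163.53 = 0.3664
P(Wq > t) = ρ·e^{−(μ−λ)t} = 0.3664·e^{−1.3987}
= 0.3664·0.246909 = 0.090471

Final: 0.090471


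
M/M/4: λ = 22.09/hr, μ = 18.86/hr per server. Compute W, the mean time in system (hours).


a = 1.1713; ρ = 0.2928; P₀ = 0.309036
Lq = P₀·a^c·ρ/(c!(1−ρ)²) = 0.01419
Wq = Lq/λ = 0.01419/22.09 = 0.0006423 hr
W = Wq + 1/μ = 0.0006423 + 0.05302 = 0.05366 hr

Final: 0.05366 hr


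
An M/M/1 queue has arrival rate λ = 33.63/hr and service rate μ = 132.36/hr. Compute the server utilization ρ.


ρ = λ/μ = 33.63/132.36 = 0.2541

Final: 0.2541


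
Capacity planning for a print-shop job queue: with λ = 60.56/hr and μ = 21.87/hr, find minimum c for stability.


Stability requires cμ > λ ⇔ c > λ/μ.
λ/μ = 60.56/21.87 = 2.7691
Minimum integer c = ⌊2.7691⌋ + 1 = 3
Check: 3·21.87 = 65.61 > 60.56, while 2·21.87 = 43.74 ≤ 60.56

Final: 3 servers


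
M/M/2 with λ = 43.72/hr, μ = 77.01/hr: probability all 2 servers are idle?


a = λ/μ = 43.72/77.01 = 0.5677; ρ = a/c = 0.2839
Σ_{k=0}^{1} a^k/k! (terms k=0..1) = 1.00000 + 0.56772 = 1.56772
Tail: a^2/(2!(1−ρ)) = 0.32230/(2·0.7161) = 0.22503
P₀ = 1/(1.56772 + 0.22503) = 1/1.79275 = 0.557803

Final: 0.557803


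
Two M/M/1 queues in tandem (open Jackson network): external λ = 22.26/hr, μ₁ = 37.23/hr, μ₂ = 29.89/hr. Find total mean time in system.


Each node sees arrival rate λ = 22.26/hr (tandem ⇒ throughput preserved).
W₁ = 1/(μ₁−λ) = 1/(37.23−22.26) = 0.06680 hr
W₂ = 1/(μ₂−λ) = 1/(29.89−22.26) = 0.13106 hr
W_total = W₁ + W₂ = 0.06680 + 0.13106 = 0.19786 hr

Final: 0.19786 hr


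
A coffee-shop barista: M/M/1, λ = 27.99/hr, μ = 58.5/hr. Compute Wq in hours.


ρ = 27.99/58.5 = 0.4785
Wq = ρ/(μ−λ) = 0.4785/(58.5 − 27.99) = 0.4785/30.51 = 0.01568 hr

Final: 0.01568 hr


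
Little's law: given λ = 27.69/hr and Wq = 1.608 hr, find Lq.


Lq = λWq = 27.69·1.608 = 44.5255

Final: 44.5255


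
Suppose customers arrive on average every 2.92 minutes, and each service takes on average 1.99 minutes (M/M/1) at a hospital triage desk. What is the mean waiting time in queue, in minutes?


λ = 60/2.92 = 20.5479 /hr
μ = 60/1.99 = 30.1508 /hr
ρ = λ/μ = 20.5479/30.1508 = 0.6815
Wq = ρ/(μ−λ) = 0.6815/(30.1508−20.5479) = 0.07097 hr
In minutes: 0.07097·60 = 4.258 min

Final: 4.258 min


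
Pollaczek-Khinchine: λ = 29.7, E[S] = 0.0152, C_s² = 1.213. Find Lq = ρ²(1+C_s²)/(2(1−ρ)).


ρ = λ·E[S] = 29.7·0.0152 = 0.4514
Lq = ρ²(1+C_s²)/(2(1−ρ)) = 0.2038·(1+1.213)/(2·0.5486)
= 0.2038·2.2130/1.0971 = 0.41108

Final: 0.41108


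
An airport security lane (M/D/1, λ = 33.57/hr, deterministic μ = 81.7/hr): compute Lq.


ρ = 33.57/81.7 = 0.4109
M/D/1: Lq = ρ²/(2(1−ρ)) = 0.1688/(2·0.5891) = 0.14330

Final: 0.14330


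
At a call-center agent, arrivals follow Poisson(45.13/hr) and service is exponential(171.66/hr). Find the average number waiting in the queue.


ρ = 45.13/171.66 = 0.2629
Lq = ρ²/(1−ρ) = 0.06912/0.7371 = 0.09377

Final: 0.09377


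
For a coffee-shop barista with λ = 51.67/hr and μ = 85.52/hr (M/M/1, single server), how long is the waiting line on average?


ρ = 51.67/85.52 = 0.6042
Lq = ρ²/(1−ρ) = 0.3650/0.3958 = 0.9223

Final: 0.9223


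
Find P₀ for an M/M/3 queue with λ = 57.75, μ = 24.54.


a = λ/μ = 57.75/24.54 = 2.3533; ρ = a/c = 0.7844
Σ_{k=0}^{2} a^k/k! (terms k=0..2) = 1.00000 + 2.35330 + 2.76901 = 6.12231
Tail: a^3/(3!(1−ρ)) = 13.03264/(6·0.2156) = 10.07627
P₀ = 1/(6.12231 + 10.07627) = 1/16.19859 = 0.061734

Final: 0.061734


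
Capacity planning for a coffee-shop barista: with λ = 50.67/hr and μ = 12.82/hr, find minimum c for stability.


Stability requires cμ > λ ⇔ c > λ/μ.
λ/μ = 50.67/12.82 = 3.9524
Minimum integer c = ⌊3.9524⌋ + 1 = 4
Check: 4·12.82 = 51.28 > 50.67, while 3·12.82 = 38.46 ≤ 50.67

Final: 4 servers


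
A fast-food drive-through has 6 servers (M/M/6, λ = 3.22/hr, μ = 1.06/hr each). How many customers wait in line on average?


a = λ/μ = 3.0377; ρ = a/6 = 0.5063
P₀ = 0.047086
Lq = P₀·a^c·ρ / (c!·(1−ρ)²) = 0.047086·785.77831·0.5063/(720·0.24375)
= 0.10674

Final: 0.10674


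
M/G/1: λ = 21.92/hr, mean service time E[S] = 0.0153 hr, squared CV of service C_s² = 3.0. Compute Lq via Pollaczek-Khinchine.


ρ = λ·E[S] = 21.92·0.0153 = 0.3354
Lq = ρ²(1+C_s²)/(2(1−ρ)) = 0.1125·(1+3.0)/(2·0.6646)
= 0.1125·4.0000/1.3292 = 0.33847

Final: 0.33847


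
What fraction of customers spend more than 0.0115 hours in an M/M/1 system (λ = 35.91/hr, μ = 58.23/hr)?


W ~ Exponential(μ−λ) for M/M/1.
μ − λ = 58.23 − 35.91 = 22.3200
P(W > t) = e^{−(μ−λ)t} = e^{−0.2567} = 0.773616

Final: 0.773616


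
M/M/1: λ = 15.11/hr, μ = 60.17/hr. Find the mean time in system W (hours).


W = 1/(μ−λ) = 1/(60.17 − 15.11) = 1/45.06 = 0.02219 hr

Final: 0.02219 hr


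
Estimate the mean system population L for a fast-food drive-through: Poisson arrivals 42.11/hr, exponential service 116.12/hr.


ρ = λ/μ = 42.11/116.12 = 0.3626
L = ρ/(1−ρ) = 0.3626/(1 − 0.3626) = 0.3626/0.6374 = 0.5690

Final: 0.5690


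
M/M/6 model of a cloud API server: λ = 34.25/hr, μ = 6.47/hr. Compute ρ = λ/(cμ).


ρ = λ/(cμ) = 34.25/(6·6.47) = 34.25/38.82 = 0.8823

Final: 0.8823


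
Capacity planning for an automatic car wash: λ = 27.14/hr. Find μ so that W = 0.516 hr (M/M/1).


W = 1/(μ−λ) ⇒ μ − λ = 1/W = 1/0.516 = 1.9380
μ = λ + 1/W = 27.14 + 1.9380 = 29.0780 per hr

Final: 29.0780 /hr


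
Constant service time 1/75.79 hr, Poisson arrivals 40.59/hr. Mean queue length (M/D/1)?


ρ = 40.59/75.79 = 0.5356
M/D/1: Lq = ρ²/(2(1−ρ)) = 0.2868/(2·0.4644) = 0.30878

Final: 0.30878


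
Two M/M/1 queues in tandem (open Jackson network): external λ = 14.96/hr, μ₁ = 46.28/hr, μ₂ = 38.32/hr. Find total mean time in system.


Each node sees arrival rate λ = 14.96/hr (tandem ⇒ throughput preserved).
W₁ = 1/(μ₁−λ) = 1/(46.28−14.96) = 0.03193 hr
W₂ = 1/(μ₂−λ) = 1/(38.32−14.96) = 0.04281 hr
W_total = W₁ + W₂ = 0.03193 + 0.04281 = 0.07474 hr

Final: 0.07474 hr


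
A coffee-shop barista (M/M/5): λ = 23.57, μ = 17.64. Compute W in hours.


a = 1.3362; ρ = 0.2672; P₀ = 0.262628
Lq = P₀·a^c·ρ/(c!(1−ρ)²) = 0.004639
Wq = Lq/λ = 0.004639/23.57 = 0.0001968 hr
W = Wq + 1/μ = 0.0001968 + 0.05669 = 0.05689 hr

Final: 0.05689 hr


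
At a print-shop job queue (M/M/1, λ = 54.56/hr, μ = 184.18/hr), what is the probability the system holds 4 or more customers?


ρ = 54.56/184.18 = 0.2962
P(N ≥ n) = ρ^n = 0.2962^4 = 0.007701

Final: 0.007701


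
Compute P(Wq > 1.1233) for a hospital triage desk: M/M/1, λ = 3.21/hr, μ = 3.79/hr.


ρ = 3.21/3.79 = 0.8470
P(Wq > t) = ρ·e^{−(μ−λ)t} = 0.8470·e^{−0.6515}
= 0.8470·0.521256 = 0.441486

Final: 0.441486


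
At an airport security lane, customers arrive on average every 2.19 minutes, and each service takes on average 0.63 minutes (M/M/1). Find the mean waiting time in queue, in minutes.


λ = 60/2.19 = 27.3973 /hr
μ = 60/0.63 = 95.2381 /hr
ρ = λ/μ = 27.3973/95.2381 = 0.2877
Wq = ρ/(μ−λ) = 0.2877/(95.2381−27.3973) = 0.004240 hr
In minutes: 0.004240·60 = 0.2544 min

Final: 0.2544 min


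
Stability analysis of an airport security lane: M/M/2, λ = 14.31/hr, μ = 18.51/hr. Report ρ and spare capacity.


Total capacity cμ = 2·18.51 = 37.02/hr
ρ = λ/(cμ) = 14.31/37.02 = 0.3865
Stable ⇔ ρ < 1: YES
Spare capacity = cμ − λ = 37.02 − 14.31 = 22.71/hr

Final: ρ = 0.3865; stable; margin = 22.71/hr


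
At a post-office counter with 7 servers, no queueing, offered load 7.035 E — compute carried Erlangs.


B(7,7.035) = 0.251036 (Erlang-B)
Carried load = a(1 − B) = 7.035·(1 − 0.251036) = 7.035·0.748964 = 5.2690 E

Final: 5.2690 Erlangs


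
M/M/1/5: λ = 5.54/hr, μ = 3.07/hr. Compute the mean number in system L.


ρ = 5.54/3.07 = 1.8046
L = ρ[1 − (K+1)ρ^K + Kρ^(K+1)] / [(1−ρ)(1−ρ^(K+1))]
Numerator: 1.8046·(1 − 6·19.136255 + 5·34.532525) = 106.189522
Denominator: (-0.8046)·(-33.532525) = 26.978937
L = 106.189522/26.978937 = 3.9360

Final: 3.9360
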